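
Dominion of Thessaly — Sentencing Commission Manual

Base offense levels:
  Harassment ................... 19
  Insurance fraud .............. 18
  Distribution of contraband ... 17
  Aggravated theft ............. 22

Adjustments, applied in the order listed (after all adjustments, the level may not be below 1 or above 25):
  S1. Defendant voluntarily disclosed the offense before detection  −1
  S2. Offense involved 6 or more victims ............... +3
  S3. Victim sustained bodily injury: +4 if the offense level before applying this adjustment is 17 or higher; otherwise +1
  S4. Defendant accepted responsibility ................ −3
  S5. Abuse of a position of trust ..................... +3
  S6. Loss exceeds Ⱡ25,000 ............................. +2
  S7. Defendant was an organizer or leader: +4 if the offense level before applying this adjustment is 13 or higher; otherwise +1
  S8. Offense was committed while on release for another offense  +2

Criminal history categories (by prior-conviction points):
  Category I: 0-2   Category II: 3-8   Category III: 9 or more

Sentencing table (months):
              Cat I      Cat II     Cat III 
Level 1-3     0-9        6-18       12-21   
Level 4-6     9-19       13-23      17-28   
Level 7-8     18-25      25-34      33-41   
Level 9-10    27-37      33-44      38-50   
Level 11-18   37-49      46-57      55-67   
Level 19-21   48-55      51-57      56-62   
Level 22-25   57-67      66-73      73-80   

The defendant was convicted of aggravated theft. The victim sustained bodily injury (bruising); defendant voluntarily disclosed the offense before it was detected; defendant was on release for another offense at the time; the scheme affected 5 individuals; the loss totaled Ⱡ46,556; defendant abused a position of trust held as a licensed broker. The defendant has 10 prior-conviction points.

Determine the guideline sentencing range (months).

Base offense level for aggravated theft: 22.
S1 applies: 22 − 1 = 21.
S2 does not apply.
S3 applies (level before this adjustment is 21 ≥ 17, so +4): 21 + 4 = 25.
S5 applies: 25 + 3 = 28.
S6 applies: 28 + 2 = 30.
S7 does not apply.
S8 applies: 30 + 2 = 32.
Level 32 exceeds the maximum of 25; capped at 25.
Final offense level: 25.
Criminal history: 10 prior points → Category III (9+).
Level 25 falls in the 22-25 band.
Grid: Level 22-25 × Category III = 73-80 months.

73-80 months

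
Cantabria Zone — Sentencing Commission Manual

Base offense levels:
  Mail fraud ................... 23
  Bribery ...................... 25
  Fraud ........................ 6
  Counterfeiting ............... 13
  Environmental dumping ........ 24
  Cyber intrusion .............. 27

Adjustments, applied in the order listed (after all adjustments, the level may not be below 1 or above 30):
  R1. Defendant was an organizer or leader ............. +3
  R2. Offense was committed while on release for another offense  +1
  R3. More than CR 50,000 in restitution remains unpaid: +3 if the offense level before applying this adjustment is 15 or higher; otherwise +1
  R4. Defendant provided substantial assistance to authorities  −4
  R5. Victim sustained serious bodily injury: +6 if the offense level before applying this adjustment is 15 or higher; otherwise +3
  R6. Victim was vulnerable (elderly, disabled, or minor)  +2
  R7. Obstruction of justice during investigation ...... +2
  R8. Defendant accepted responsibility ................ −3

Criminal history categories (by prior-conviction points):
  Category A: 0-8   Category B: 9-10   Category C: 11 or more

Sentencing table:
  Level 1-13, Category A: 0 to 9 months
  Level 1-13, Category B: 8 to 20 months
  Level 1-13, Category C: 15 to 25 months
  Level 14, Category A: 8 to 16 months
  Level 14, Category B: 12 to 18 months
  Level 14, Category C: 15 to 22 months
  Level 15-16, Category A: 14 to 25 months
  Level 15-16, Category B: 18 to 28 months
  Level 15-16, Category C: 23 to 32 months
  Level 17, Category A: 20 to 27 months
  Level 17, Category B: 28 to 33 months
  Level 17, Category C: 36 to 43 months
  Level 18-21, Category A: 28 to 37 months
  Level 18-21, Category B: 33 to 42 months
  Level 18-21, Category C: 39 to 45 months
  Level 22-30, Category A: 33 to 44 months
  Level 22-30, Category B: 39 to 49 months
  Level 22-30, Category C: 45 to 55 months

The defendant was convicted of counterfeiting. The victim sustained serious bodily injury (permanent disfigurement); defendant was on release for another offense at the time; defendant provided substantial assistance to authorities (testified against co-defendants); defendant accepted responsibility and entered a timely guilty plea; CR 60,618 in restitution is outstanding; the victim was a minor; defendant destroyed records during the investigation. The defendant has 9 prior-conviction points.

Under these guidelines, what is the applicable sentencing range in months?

18-28 months

Base offense level for counterfeiting: 13.
R2 applies: 13 + 1 = 14.
R3 applies (level before this adjustment is 14 < 15, so +1): 14 + 1 = 15.
R4 applies: 15 − 4 = 11.
R5 applies (level before this adjustment is 11 < 15, so +3): 11 + 3 = 14.
R6 applies: 14 + 2 = 16.
R7 applies: 16 + 2 = 18.
R8 applies: 18 − 3 = 15.
Final offense level: 15.
Criminal history: 9 prior points → Category B (9-10).
Level 15 falls in the 15-16 band.
Grid: Level 15-16 × Category B = 18-28 months.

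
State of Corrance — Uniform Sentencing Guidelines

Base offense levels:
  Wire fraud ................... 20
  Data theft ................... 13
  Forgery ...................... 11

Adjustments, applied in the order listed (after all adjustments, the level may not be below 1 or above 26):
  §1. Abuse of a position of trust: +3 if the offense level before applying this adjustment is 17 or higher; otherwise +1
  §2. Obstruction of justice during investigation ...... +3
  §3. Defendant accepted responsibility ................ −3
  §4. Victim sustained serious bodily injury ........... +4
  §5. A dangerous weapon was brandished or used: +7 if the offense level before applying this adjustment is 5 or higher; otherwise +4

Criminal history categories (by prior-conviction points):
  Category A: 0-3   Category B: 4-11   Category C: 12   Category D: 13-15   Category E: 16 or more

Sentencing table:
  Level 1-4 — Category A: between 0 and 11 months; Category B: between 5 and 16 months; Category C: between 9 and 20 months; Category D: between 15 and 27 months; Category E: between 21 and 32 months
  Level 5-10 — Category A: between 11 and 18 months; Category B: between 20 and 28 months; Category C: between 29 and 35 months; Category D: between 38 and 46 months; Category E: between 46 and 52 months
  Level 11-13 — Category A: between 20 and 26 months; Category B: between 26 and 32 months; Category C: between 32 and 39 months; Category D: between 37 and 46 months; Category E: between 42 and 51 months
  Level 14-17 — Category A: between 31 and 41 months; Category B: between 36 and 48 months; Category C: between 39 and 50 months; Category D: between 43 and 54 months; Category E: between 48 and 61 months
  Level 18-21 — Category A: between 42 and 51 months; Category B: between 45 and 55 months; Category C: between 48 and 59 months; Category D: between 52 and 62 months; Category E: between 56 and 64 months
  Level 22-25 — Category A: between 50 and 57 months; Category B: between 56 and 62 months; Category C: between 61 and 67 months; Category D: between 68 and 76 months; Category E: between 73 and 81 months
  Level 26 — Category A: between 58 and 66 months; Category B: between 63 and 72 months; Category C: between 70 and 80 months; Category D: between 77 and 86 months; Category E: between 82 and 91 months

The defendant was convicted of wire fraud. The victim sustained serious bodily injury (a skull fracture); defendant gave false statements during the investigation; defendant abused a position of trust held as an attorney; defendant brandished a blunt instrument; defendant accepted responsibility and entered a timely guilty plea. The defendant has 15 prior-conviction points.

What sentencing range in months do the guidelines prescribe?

Base offense level for wire fraud: 20.
§1 applies (level before this adjustment is 20 ≥ 17, so +3): 20 + 3 = 23.
§2 applies: 23 + 3 = 26.
§3 applies: 26 − 3 = 23.
§4 applies: 23 + 4 = 27.
§5 applies (level before this adjustment is 27 ≥ 5, so +7): 27 + 7 = 34.
Level 34 exceeds the maximum of 26; capped at 26.
Final offense level: 26.
Criminal history: 15 prior points → Category D (13-15).
Level 26 falls in the 26 band.
Grid: Level 26 × Category D = 77-86 months.

77-86 months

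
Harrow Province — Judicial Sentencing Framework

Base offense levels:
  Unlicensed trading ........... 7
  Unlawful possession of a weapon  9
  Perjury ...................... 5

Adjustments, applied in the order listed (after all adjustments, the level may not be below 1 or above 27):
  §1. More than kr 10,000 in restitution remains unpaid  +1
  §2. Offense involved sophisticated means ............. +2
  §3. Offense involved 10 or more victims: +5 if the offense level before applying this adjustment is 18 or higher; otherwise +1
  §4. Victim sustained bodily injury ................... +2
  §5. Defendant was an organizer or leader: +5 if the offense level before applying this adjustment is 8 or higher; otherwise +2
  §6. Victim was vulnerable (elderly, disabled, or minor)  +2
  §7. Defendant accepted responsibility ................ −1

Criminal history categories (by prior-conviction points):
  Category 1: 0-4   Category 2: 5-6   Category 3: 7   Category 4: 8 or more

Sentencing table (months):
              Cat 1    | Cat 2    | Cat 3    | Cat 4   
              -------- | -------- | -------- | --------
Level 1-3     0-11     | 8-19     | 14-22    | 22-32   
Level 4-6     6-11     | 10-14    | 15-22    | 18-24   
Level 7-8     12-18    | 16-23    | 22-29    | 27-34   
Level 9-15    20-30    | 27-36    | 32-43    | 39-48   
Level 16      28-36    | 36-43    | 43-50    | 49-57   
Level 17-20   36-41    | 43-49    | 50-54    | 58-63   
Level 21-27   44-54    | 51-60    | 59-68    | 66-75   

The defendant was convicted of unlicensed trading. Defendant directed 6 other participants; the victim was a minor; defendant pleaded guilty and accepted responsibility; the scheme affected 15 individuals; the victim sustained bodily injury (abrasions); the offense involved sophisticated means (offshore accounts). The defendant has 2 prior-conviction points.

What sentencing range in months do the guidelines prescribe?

Base offense level for unlicensed trading: 7.
§1 does not apply.
§2 applies: 7 + 2 = 9.
§3 applies (level before this adjustment is 9 < 18, so +1): 9 + 1 = 10.
§4 applies: 10 + 2 = 12.
§5 applies (level before this adjustment is 12 ≥ 8, so +5): 12 + 5 = 17.
§6 applies: 17 + 2 = 19.
§7 applies: 19 − 1 = 18.
Final offense level: 18.
Criminal history: 2 prior points → Category 1 (0-4).
Level 18 falls in the 17-20 band.
Grid: Level 17-20 × Category 1 = 36-41 months.

36-41 months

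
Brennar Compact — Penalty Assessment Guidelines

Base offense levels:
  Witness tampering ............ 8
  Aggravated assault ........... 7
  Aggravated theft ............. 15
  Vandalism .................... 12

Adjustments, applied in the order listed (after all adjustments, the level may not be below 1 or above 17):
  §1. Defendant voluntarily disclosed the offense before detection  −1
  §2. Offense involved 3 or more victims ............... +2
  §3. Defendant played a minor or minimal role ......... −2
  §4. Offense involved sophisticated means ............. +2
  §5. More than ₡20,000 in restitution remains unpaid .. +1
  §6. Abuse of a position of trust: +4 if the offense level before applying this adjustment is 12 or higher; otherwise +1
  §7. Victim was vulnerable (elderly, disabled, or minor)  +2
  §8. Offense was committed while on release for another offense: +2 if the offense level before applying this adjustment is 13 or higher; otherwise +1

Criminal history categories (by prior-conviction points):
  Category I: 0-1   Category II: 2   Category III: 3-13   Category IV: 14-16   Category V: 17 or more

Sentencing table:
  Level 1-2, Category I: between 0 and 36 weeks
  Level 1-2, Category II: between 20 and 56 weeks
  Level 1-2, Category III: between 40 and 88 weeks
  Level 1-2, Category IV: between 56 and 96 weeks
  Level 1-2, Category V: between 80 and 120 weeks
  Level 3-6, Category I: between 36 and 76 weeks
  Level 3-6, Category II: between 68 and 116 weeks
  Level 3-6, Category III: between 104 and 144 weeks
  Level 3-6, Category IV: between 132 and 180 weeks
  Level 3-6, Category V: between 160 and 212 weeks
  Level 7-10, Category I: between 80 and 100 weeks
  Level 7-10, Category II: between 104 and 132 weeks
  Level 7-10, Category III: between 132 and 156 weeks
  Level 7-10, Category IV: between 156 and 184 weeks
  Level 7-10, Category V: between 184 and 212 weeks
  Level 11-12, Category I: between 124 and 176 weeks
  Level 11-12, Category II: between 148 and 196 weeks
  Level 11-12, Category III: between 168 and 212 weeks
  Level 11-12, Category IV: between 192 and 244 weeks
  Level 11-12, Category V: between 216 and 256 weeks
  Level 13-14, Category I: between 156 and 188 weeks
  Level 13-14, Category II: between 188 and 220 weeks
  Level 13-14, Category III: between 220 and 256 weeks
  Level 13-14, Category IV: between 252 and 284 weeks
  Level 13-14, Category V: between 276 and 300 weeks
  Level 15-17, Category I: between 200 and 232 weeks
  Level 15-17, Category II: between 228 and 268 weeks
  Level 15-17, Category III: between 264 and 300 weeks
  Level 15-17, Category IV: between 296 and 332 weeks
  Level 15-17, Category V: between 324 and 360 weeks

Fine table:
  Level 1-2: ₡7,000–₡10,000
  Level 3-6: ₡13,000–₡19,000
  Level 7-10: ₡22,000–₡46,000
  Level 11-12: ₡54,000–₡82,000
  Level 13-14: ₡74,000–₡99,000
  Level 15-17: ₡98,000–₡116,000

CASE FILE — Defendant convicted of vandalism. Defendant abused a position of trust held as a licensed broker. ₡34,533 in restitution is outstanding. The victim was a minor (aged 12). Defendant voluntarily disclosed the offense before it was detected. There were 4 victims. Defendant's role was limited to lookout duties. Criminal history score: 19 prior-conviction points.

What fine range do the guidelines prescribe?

Base offense level for vandalism: 12.
§1 applies: 12 − 1 = 11.
§2 applies: 11 + 2 = 13.
§3 applies: 13 − 2 = 11.
§4 does not apply.
§5 applies: 11 + 1 = 12.
§6 applies (level before this adjustment is 12 ≥ 12, so +4): 12 + 4 = 16.
§7 applies: 16 + 2 = 18.
§8 does not apply.
Level 18 exceeds the maximum of 17; capped at 17.
Final offense level: 17.
Level 17 falls in the 15-17 band.
Fine table: Level 15-17 → ₡98,000–₡116,000.

₡98,000–₡116,000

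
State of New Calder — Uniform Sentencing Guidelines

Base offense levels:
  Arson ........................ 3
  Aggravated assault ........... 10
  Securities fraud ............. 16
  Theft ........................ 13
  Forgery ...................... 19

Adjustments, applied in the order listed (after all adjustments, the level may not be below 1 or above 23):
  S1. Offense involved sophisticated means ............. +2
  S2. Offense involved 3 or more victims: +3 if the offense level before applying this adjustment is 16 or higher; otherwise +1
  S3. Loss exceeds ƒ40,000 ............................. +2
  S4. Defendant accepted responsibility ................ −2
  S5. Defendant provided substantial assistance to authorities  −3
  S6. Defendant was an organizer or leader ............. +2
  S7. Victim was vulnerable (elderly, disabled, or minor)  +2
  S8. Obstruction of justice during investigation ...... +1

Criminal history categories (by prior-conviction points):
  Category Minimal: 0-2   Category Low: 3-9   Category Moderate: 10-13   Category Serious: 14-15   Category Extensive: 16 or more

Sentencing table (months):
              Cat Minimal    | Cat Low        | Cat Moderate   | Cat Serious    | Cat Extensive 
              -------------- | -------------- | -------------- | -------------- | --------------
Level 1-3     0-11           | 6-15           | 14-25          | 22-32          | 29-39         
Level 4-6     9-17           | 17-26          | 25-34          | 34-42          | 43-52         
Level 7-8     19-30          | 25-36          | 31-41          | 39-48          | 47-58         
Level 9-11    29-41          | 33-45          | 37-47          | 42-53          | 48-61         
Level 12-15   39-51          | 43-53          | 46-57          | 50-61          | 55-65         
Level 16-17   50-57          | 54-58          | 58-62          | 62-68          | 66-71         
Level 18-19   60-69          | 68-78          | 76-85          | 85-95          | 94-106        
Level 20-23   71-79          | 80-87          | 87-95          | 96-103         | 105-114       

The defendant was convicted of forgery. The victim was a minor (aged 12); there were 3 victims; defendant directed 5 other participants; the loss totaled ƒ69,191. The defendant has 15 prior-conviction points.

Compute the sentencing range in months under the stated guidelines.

96-103 months

Base offense level for forgery: 19.
S1 does not apply.
S2 applies (level before this adjustment is 19 ≥ 16, so +3): 19 + 3 = 22.
S3 applies: 22 + 2 = 24.
S4 does not apply.
S5 does not apply.
S6 applies: 24 + 2 = 26.
S7 applies: 26 + 2 = 28.
Level 28 exceeds the maximum of 23; capped at 23.
Final offense level: 23.
Criminal history: 15 prior points → Category Serious (14-15).
Level 23 falls in the 20-23 band.
Grid: Level 20-23 × Category Serious = 96-103 months.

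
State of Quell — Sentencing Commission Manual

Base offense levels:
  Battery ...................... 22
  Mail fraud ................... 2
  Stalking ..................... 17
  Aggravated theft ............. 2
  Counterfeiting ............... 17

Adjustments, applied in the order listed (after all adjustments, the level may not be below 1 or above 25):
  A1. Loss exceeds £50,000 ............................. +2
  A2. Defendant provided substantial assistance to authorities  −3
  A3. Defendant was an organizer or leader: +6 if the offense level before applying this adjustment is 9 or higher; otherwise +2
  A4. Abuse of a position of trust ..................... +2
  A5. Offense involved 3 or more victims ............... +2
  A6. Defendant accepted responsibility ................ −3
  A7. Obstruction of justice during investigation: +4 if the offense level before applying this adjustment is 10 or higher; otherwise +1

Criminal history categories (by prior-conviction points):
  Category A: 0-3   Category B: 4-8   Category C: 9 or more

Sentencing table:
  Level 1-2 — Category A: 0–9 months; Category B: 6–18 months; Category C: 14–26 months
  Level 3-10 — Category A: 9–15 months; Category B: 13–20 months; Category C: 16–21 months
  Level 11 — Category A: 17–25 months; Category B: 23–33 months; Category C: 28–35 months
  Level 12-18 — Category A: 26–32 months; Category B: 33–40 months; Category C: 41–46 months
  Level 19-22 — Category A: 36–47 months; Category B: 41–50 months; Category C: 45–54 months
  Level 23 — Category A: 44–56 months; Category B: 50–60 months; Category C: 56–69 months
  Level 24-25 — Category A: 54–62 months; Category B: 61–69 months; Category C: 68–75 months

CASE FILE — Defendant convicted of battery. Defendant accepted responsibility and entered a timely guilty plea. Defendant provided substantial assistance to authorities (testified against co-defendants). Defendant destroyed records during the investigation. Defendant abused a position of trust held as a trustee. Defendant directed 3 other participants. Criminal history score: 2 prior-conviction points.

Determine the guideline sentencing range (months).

Base offense level for battery: 22.
A1 does not apply.
A2 applies: 22 − 3 = 19.
A3 applies (level before this adjustment is 19 ≥ 9, so +6): 19 + 6 = 25.
A4 applies: 25 + 2 = 27.
A6 applies: 27 − 3 = 24.
A7 applies (level before this adjustment is 24 ≥ 10, so +4): 24 + 4 = 28.
Level 28 exceeds the maximum of 25; capped at 25.
Final offense level: 25.
Criminal history: 2 prior points → Category A (0-3).
Level 25 falls in the 24-25 band.
Grid: Level 24-25 × Category A = 54-62 months.

54-62 months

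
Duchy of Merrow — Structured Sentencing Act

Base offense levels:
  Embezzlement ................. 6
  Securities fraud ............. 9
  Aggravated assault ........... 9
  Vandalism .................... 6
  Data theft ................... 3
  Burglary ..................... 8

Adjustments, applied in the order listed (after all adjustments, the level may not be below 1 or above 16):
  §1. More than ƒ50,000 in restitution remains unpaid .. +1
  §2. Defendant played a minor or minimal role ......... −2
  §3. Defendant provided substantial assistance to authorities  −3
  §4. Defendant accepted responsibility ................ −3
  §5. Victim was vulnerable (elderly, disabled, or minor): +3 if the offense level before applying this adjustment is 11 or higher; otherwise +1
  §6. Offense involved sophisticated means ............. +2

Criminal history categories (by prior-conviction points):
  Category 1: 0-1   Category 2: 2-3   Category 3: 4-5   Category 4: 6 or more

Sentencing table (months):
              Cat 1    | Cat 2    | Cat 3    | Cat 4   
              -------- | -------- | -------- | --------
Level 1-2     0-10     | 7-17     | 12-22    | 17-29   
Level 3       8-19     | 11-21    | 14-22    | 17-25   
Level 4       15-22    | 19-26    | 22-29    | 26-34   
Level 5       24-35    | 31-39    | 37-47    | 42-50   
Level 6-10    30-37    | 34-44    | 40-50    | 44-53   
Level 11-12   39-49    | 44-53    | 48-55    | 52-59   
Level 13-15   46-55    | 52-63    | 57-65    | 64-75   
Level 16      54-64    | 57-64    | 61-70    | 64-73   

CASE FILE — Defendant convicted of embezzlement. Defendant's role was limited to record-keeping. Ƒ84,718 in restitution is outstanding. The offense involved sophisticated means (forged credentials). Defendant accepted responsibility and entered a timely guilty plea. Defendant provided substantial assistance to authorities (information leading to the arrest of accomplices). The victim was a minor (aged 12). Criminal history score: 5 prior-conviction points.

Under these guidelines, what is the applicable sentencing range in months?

Base offense level for embezzlement: 6.
§1 applies: 6 + 1 = 7.
§2 applies: 7 − 2 = 5.
§3 applies: 5 − 3 = 2.
§4 applies: 2 − 3 = -1.
§5 applies (level before this adjustment is -1 < 11, so +1): -1 + 1 = 0.
§6 applies: 0 + 2 = 2.
Final offense level: 2.
Criminal history: 5 prior points → Category 3 (4-5).
Level 2 falls in the 1-2 band.
Grid: Level 1-2 × Category 3 = 12-22 months.

12-22 months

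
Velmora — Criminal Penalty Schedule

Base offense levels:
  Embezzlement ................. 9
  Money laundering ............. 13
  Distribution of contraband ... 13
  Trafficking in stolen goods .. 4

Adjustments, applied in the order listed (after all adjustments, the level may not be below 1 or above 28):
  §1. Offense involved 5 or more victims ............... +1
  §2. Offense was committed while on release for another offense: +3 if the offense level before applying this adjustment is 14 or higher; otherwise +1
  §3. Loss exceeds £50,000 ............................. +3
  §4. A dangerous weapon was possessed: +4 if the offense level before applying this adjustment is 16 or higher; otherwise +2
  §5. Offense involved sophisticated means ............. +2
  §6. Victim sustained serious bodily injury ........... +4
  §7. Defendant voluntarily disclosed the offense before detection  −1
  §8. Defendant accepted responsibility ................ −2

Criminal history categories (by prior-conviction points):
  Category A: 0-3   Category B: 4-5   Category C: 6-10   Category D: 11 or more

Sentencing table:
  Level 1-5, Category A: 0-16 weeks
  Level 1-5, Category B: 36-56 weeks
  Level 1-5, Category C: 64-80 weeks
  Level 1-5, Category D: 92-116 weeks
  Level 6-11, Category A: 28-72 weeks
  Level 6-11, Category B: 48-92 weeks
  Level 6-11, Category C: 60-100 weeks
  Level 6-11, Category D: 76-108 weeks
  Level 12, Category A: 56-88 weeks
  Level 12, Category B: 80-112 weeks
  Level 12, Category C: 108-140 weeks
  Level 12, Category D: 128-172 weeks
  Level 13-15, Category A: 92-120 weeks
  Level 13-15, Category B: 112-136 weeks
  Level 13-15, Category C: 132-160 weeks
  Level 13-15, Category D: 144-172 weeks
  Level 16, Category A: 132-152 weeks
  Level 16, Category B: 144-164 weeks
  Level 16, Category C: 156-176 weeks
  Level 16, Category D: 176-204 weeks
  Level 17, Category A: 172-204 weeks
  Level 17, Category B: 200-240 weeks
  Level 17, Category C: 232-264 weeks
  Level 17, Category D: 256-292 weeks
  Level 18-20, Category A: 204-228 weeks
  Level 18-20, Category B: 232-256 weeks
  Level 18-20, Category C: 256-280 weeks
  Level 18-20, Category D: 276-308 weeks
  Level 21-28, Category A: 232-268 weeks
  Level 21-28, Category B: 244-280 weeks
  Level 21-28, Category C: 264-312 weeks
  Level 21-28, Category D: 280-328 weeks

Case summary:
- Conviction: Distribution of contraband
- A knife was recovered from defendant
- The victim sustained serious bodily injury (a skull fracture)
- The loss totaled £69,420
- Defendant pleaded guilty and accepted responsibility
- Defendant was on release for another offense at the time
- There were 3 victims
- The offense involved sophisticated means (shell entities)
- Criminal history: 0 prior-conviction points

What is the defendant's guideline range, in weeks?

232-268 weeks

Base offense level for distribution of contraband: 13.
§2 applies (level before this adjustment is 13 < 14, so +1): 13 + 1 = 14.
§3 applies: 14 + 3 = 17.
§4 applies (level before this adjustment is 17 ≥ 16, so +4): 17 + 4 = 21.
§5 applies: 21 + 2 = 23.
§6 applies: 23 + 4 = 27.
§7 does not apply.
§8 applies: 27 − 2 = 25.
Final offense level: 25.
Criminal history: 0 prior points → Category A (0-3).
Level 25 falls in the 21-28 band.
Grid: Level 21-28 × Category A = 232-268 weeks.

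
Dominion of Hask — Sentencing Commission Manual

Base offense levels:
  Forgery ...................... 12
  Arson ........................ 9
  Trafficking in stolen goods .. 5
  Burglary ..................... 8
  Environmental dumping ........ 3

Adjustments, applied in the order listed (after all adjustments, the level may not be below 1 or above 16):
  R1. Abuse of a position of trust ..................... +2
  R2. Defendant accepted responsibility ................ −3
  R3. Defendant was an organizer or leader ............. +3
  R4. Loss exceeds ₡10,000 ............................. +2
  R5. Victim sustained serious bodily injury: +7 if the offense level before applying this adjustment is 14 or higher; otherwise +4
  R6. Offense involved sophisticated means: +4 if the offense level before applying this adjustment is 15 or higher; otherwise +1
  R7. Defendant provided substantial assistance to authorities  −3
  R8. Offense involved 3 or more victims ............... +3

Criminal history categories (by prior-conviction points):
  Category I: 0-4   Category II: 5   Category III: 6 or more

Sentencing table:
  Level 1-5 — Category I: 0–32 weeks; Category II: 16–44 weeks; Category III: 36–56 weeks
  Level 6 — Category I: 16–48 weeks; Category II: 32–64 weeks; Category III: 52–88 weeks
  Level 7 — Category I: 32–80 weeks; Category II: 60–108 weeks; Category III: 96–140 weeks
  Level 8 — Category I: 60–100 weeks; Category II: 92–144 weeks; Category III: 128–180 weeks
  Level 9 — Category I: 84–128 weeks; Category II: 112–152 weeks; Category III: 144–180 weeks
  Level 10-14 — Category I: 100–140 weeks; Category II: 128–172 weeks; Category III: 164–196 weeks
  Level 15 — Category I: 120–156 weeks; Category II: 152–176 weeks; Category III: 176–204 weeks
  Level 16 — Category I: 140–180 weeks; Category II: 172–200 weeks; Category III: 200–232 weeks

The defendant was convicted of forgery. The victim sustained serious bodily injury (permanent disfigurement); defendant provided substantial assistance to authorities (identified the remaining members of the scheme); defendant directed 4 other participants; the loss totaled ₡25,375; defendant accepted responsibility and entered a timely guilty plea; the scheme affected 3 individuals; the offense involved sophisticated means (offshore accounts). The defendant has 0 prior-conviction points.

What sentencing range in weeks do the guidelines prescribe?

Base offense level for forgery: 12.
R2 applies: 12 − 3 = 9.
R3 applies: 9 + 3 = 12.
R4 applies: 12 + 2 = 14.
R5 applies (level before this adjustment is 14 ≥ 14, so +7): 14 + 7 = 21.
R6 applies (level before this adjustment is 21 ≥ 15, so +4): 21 + 4 = 25.
R7 applies: 25 − 3 = 22.
R8 applies: 22 + 3 = 25.
Level 25 exceeds the maximum of 16; capped at 16.
Final offense level: 16.
Criminal history: 0 prior points → Category I (0-4).
Level 16 falls in the 16 band.
Grid: Level 16 × Category I = 140-180 weeks.

140-180 weeks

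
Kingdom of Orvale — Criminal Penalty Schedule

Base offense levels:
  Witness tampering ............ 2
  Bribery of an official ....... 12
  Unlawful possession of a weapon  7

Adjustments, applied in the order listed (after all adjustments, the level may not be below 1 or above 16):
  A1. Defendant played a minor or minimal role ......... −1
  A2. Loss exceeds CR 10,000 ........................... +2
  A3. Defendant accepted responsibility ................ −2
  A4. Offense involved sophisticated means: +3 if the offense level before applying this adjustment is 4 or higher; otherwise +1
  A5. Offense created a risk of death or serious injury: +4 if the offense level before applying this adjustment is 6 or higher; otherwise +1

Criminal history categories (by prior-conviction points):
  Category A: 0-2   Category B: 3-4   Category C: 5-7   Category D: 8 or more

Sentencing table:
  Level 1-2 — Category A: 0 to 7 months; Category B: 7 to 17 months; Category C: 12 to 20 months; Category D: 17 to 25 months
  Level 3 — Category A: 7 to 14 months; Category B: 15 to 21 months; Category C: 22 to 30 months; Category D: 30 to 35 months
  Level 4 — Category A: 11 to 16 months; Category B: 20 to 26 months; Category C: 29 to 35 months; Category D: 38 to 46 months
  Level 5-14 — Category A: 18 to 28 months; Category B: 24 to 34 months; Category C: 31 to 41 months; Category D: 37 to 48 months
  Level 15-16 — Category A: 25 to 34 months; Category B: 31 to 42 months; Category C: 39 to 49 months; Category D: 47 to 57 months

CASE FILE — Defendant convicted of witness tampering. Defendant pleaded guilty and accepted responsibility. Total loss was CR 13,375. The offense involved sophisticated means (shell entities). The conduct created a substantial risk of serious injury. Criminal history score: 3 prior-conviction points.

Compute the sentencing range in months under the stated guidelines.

Base offense level for witness tampering: 2.
A1 does not apply.
A2 applies: 2 + 2 = 4.
A3 applies: 4 − 2 = 2.
A4 applies (level before this adjustment is 2 < 4, so +1): 2 + 1 = 3.
A5 applies (level before this adjustment is 3 < 6, so +1): 3 + 1 = 4.
Final offense level: 4.
Criminal history: 3 prior points → Category B (3-4).
Level 4 falls in the 4 band.
Grid: Level 4 × Category B = 20-26 months.

20-26 months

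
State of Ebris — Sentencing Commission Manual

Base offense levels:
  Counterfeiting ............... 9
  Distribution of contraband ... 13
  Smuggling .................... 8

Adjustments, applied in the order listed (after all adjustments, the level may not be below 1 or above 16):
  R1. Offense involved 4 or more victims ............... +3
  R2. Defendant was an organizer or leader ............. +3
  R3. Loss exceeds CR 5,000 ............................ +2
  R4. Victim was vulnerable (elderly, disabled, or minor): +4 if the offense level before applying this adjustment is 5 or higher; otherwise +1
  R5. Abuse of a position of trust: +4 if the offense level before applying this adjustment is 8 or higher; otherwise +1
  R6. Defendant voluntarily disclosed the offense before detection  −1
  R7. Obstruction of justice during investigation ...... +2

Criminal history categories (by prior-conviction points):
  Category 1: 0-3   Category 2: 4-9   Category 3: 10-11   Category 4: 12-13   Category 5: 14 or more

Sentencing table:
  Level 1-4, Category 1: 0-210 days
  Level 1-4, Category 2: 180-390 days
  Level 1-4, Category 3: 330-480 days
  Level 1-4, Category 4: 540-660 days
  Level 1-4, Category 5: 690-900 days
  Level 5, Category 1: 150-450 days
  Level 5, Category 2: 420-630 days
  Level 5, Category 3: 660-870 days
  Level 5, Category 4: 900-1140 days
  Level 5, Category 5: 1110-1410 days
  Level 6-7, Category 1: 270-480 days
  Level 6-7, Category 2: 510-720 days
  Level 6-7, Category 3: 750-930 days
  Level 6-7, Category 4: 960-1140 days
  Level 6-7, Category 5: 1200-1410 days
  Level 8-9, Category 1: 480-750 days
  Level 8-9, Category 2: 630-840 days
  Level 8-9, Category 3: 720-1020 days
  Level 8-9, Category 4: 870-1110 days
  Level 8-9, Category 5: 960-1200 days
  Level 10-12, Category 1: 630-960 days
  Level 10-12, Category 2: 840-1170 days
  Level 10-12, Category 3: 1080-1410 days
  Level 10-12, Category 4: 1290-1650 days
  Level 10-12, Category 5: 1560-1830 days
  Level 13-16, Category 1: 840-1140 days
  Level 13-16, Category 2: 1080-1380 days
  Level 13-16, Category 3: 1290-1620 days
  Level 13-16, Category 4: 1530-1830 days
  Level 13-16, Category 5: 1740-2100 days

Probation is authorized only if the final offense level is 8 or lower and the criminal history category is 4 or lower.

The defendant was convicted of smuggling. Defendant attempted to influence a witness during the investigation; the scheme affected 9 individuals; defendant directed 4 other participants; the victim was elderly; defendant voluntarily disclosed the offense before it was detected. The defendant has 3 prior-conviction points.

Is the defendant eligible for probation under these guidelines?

No

Base offense level for smuggling: 8.
R1 applies: 8 + 3 = 11.
R2 applies: 11 + 3 = 14.
R4 applies (level before this adjustment is 14 ≥ 5, so +4): 14 + 4 = 18.
R6 applies: 18 − 1 = 17.
R7 applies: 17 + 2 = 19.
Level 19 exceeds the maximum of 16; capped at 16.
Final offense level: 16.
Criminal history: 3 prior points → Category 1 (0-3).
Level 16 falls in the 13-16 band.
Grid: Level 13-16 × Category 1 = 840-1140 days.
Probation check: level 16 > 8 and category 1 ≤ 4 → not eligible.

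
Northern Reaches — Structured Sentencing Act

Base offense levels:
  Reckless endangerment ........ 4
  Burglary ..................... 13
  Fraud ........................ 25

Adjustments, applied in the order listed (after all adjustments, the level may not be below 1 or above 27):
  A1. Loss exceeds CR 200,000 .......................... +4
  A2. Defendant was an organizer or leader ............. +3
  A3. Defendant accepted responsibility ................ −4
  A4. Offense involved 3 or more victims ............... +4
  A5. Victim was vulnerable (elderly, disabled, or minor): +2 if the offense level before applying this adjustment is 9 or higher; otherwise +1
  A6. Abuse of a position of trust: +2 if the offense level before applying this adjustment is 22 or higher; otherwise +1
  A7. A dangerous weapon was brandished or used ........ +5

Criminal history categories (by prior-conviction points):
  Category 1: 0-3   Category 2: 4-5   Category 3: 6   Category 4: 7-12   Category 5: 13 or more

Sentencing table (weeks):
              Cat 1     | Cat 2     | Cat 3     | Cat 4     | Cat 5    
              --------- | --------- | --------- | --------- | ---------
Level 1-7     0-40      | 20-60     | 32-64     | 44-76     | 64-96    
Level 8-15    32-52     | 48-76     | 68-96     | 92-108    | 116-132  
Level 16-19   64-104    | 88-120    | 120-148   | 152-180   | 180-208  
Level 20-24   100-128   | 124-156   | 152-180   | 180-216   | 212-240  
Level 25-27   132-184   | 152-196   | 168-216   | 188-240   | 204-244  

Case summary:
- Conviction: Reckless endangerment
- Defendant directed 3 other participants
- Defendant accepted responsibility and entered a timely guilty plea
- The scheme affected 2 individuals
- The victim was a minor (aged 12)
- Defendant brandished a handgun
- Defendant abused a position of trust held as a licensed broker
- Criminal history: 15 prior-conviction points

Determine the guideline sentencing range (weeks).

116-132 weeks

Base offense level for reckless endangerment: 4.
A1 does not apply.
A2 applies: 4 + 3 = 7.
A3 applies: 7 − 4 = 3.
A5 applies (level before this adjustment is 3 < 9, so +1): 3 + 1 = 4.
A6 applies (level before this adjustment is 4 < 22, so +1): 4 + 1 = 5.
A7 applies: 5 + 5 = 10.
Final offense level: 10.
Criminal history: 15 prior points → Category 5 (13+).
Level 10 falls in the 8-15 band.
Grid: Level 8-15 × Category 5 = 116-132 weeks.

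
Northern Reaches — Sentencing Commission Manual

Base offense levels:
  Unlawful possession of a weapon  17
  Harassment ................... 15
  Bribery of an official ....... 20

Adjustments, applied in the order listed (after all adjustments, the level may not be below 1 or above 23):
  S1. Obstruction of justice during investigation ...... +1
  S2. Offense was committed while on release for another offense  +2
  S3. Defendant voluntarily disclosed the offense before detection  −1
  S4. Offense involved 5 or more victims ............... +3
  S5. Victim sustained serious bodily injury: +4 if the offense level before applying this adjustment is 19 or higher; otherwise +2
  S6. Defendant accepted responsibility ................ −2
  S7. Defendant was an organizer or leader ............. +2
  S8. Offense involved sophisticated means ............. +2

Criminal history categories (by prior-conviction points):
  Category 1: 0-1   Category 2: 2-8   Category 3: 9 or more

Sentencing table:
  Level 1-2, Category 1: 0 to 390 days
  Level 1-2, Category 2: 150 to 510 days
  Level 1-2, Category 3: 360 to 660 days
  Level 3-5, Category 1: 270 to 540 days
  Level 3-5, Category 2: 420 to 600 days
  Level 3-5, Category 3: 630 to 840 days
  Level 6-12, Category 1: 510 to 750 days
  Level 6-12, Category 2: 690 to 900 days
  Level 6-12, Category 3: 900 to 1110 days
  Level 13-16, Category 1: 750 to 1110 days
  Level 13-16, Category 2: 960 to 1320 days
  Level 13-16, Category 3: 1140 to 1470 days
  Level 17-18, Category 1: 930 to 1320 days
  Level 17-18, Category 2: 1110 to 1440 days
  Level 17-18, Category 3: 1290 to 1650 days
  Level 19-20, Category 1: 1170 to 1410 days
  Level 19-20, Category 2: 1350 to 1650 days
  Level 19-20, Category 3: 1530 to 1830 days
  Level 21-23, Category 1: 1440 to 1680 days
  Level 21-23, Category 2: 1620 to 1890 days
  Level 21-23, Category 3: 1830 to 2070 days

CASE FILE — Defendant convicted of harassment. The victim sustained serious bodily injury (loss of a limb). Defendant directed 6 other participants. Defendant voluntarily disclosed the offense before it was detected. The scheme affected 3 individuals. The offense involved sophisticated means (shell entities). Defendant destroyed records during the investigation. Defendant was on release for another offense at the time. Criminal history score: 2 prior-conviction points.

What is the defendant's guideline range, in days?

1620-1890 days

Base offense level for harassment: 15.
S1 applies: 15 + 1 = 16.
S2 applies: 16 + 2 = 18.
S3 applies: 18 − 1 = 17.
S4 does not apply.
S5 applies (level before this adjustment is 17 < 19, so +2): 17 + 2 = 19.
S6 does not apply.
S7 applies: 19 + 2 = 21.
S8 applies: 21 + 2 = 23.
Final offense level: 23.
Criminal history: 2 prior points → Category 2 (2-8).
Level 23 falls in the 21-23 band.
Grid: Level 21-23 × Category 2 = 1620-1890 days.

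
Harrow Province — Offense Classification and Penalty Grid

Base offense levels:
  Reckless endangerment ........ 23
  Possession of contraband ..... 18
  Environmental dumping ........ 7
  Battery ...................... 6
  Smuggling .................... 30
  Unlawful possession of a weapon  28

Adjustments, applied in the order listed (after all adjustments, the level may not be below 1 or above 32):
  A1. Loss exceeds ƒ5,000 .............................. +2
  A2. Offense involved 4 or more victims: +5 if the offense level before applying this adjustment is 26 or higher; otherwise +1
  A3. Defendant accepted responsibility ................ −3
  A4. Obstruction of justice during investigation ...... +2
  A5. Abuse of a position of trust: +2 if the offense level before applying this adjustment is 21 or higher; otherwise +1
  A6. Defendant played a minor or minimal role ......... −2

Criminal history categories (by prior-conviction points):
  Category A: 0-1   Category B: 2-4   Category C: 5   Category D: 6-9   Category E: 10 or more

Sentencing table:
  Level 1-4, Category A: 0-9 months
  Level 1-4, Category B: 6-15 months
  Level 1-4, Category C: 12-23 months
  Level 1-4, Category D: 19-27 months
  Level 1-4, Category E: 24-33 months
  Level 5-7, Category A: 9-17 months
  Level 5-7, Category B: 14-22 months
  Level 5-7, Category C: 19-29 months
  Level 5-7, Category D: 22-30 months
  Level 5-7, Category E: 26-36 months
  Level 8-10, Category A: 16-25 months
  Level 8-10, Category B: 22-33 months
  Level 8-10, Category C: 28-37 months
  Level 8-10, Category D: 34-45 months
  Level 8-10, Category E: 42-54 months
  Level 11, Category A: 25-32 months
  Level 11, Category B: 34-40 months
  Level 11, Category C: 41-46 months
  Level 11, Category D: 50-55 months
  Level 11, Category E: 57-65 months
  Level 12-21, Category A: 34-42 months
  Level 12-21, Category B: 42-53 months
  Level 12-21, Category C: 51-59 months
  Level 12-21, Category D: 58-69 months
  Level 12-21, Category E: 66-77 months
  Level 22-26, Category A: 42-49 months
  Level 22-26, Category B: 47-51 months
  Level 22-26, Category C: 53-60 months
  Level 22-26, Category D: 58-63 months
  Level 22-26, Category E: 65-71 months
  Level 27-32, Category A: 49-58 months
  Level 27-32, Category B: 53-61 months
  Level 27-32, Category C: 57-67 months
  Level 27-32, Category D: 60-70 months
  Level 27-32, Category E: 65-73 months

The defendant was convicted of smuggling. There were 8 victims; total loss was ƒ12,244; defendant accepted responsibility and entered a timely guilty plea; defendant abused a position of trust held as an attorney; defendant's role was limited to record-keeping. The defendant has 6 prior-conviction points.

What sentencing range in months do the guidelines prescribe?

Base offense level for smuggling: 30.
A1 applies: 30 + 2 = 32.
A2 applies (level before this adjustment is 32 ≥ 26, so +5): 32 + 5 = 37.
A3 applies: 37 − 3 = 34.
A5 applies (level before this adjustment is 34 ≥ 21, so +2): 34 + 2 = 36.
A6 applies: 36 − 2 = 34.
Level 34 exceeds the maximum of 32; capped at 32.
Final offense level: 32.
Criminal history: 6 prior points → Category D (6-9).
Level 32 falls in the 27-32 band.
Grid: Level 27-32 × Category D = 60-70 months.

60-70 months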